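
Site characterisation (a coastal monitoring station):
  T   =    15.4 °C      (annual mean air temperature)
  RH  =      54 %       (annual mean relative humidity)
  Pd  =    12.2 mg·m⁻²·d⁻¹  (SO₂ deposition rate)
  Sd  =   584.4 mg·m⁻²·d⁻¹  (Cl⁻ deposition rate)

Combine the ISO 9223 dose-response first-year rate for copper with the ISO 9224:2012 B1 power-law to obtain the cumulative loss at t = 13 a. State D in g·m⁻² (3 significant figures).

copper: temperature factor f = -0.080·(5.4) = -0.4320
  SO₂ term: 0.0053·12.2^0.26·exp(0.059·54-0.4320) = 0.1595
  Cl⁻ term: 0.01025·584.4^0.27·exp(0.036·54+0.049·15.4) = 0.8506
  r_corr = 0.1595 + 0.8506 = 1.01 μm/a
Power-law: D(13) = r_corr · 13^0.667
  D(13) = 1.01 × 13^0.667 = 1.01 × 5.534 = 5.589 μm
  Mass loss = 5.589 μm × 8.96 g/cm³ = 50.08 g·m⁻²

D(13) = 50.1 g·m⁻²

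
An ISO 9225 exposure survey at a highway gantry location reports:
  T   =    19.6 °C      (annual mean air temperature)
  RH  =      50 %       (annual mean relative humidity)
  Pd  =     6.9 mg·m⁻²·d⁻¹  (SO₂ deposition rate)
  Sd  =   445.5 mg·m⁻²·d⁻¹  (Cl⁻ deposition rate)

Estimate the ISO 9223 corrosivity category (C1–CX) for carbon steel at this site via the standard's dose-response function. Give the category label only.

C4

carbon steel: temperature factor f = -0.054·(9.6) = -0.5184
  Pd branch = 1.77·Pd^0.52·e^(0.02·RH+f) = 7.822 μm/a
  Cl⁻ term: 0.102·445.5^0.62·exp(0.033·50+0.04·19.6) = 51.05
  r_corr = 7.822 + 51.05 = 58.87 μm/a
Category bounds: 50…80 μm/a bracket r_corr ⇒ C4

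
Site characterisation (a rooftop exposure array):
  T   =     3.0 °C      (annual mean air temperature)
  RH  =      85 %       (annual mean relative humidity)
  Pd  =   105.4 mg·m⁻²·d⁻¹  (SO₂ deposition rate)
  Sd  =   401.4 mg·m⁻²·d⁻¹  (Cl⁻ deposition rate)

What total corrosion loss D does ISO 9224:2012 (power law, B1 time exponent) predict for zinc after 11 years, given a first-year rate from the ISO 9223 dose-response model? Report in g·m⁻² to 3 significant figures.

D(11) = 260 g·m⁻²

zinc: temperature factor f = +0.038·(-7.0) = -0.2660
  SO₂ term: 0.0129·105.4^0.44·exp(0.046·85-0.2660) = 3.83
  Cl⁻ term: 0.0175·401.4^0.57·exp(0.008·85+0.085·3.0) = 1.359
  r_corr = 3.83 + 1.359 = 5.189 μm/a
Power-law: D(11) = r_corr · 11^0.813
  D(11) = 5.189 × 11^0.813 = 5.189 × 7.025 = 36.45 μm
  Mass loss = 36.45 μm × 7.14 g/cm³ = 260.3 g·m⁻²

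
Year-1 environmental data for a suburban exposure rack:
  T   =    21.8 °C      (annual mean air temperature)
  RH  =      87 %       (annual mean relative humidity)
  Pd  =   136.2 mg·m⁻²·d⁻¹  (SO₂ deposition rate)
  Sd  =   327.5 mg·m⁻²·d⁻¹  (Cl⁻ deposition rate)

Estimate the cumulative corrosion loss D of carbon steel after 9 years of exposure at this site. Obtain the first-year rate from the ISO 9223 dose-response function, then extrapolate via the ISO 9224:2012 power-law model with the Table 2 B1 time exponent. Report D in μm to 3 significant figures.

carbon steel: temperature factor f = -0.054·(11.8) = -0.6372
  Pd branch = 1.77·Pd^0.52·e^(0.02·RH+f) = 68.66 μm/a
  Cl⁻ term: 0.102·327.5^0.62·exp(0.033·87+0.04·21.8) = 156.2
  r_corr = 68.66 + 156.2 = 224.8 μm/a
Long-term exponent b (ISO 9224 Table 2, B1) = 0.523
  D(9) = 224.8 × 9^0.523 = 224.8 × 3.156 = 709.4 μm

D(9) = 709 μm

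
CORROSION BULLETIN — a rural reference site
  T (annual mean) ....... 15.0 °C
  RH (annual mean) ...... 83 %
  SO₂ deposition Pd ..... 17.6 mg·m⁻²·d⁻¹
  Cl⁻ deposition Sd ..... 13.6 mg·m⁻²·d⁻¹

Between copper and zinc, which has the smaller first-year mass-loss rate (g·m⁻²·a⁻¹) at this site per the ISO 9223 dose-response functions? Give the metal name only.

copper: f(T) = -0.080·(T−10) [T>10 °C] = -0.4000
  sulphur-dioxide contribution → 1.003 μm/a
  chloride contribution → 0.8583 μm/a
  ⇒ r_corr(copper) = 1.861 μm/a
  mass loss = 1.861 μm/a × 8.96 g/cm³ = 16.67 g·m⁻²·a⁻¹
zinc: T>10 °C ⇒ hinge -0.071·(15.0−10) = -0.3550
  sulphur-dioxide contribution → 1.454 μm/a
  chloride contribution → 0.5386 μm/a
  total first-year rate 1.993 μm/a
  mass loss = 1.993 μm/a × 7.14 g/cm³ = 14.23 g·m⁻²·a⁻¹
Ordering by g·m⁻²·a⁻¹: copper (16.7) > zinc (14.2)

zinc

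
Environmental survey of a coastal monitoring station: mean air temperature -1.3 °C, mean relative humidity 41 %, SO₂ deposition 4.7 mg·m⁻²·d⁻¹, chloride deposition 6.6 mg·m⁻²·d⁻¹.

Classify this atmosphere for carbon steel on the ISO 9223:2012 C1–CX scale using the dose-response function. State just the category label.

carbon steel: f(T) = +0.150·(T−10) [T≤10 °C] = -1.6950
  SO₂ term: 1.77·4.7^0.52·exp(0.02·41-1.6950) = 1.65
  Cl⁻ term: 0.102·6.6^0.62·exp(0.033·41+0.04·-1.3) = 1.207
  r_corr = 1.65 + 1.207 = 2.857 μm/a
ISO 9223 Table 2 (carbon steel): 1.3 < 2.86 ≤ 25 μm/a ⇒ C2

C2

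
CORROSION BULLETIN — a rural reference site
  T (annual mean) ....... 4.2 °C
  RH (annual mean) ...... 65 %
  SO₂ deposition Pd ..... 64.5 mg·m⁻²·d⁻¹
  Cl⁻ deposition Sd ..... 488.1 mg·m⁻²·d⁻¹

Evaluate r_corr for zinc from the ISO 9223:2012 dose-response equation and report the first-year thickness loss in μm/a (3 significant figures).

r_corr = 2.72 μm/a

zinc: temperature factor f = +0.038·(-5.8) = -0.2204
  sulphur-dioxide contribution → 1.287 μm/a
  chloride contribution → 1.433 μm/a
  ⇒ r_corr(zinc) = 2.721 μm/a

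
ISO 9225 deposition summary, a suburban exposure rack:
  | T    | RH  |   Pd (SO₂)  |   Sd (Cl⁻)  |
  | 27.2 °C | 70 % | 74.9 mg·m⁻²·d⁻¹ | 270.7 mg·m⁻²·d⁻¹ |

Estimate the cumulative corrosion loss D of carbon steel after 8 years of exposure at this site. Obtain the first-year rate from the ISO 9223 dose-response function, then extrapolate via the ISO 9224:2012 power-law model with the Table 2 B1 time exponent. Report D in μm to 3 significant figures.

D(8) = 371 μm

carbon steel: temperature factor f = -0.054·(17.2) = -0.9288
  sulphur-dioxide contribution → 26.75 μm/a
  chloride contribution → 98.28 μm/a
  total first-year rate 125 μm/a
Long-term exponent b (ISO 9224 Table 2, B1) = 0.523
  D(8) = 125 × 8^0.523 = 125 × 2.967 = 371 μm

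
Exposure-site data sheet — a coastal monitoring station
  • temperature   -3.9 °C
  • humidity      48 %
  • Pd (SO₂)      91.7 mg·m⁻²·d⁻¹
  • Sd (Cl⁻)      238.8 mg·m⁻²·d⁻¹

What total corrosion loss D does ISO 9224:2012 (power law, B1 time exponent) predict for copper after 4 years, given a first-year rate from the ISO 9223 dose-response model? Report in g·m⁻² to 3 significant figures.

D(4) = 5.86 g·m⁻²

copper: T≤10 °C ⇒ hinge +0.126·(-3.9−10) = -1.7514
  Pd branch = 0.0053·Pd^0.26·e^(0.059·RH+f) = 0.05056 μm/a
  Sd branch = 0.01025·Sd^0.27·e^(0.036·RH+0.049·T) = 0.2091 μm/a
  sum: 0.05056 + 0.2091 → r_corr = 0.2596 μm/a
ISO 9224: D(t) = r_corr · t^b with b = 0.667 (copper, B1)
  D(4) = 0.2596 × 4^0.667 = 0.2596 × 2.521 = 0.6545 μm
  Mass loss = 0.6545 μm × 8.96 g/cm³ = 5.864 g·m⁻²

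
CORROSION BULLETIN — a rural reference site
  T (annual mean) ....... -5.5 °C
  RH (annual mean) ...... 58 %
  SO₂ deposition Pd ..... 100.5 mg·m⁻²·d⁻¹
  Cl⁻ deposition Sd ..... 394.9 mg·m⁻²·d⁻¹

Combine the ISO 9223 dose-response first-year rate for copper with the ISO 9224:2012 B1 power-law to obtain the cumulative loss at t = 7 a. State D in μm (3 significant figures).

copper: T≤10 °C ⇒ hinge +0.126·(-5.5−10) = -1.9530
  Pd branch = 0.0053·Pd^0.26·e^(0.059·RH+f) = 0.07635 μm/a
  Sd branch = 0.01025·Sd^0.27·e^(0.036·RH+0.049·T) = 0.3174 μm/a
  r_corr = 0.07635 + 0.3174 = 0.3937 μm/a
ISO 9224: D(t) = r_corr · t^b with b = 0.667 (copper, B1)
  D(7) = 0.3937 × 7^0.667 = 0.3937 × 3.662 = 1.442 μm

D(7) = 1.44 μm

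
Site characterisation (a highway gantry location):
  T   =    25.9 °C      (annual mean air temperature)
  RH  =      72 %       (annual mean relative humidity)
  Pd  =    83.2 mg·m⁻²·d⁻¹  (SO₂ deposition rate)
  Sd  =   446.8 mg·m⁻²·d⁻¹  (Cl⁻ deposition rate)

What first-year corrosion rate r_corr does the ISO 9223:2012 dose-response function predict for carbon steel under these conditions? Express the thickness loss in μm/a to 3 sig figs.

carbon steel: temperature factor f = -0.054·(15.9) = -0.8586
  sulphur-dioxide contribution → 31.55 μm/a
  chloride contribution → 136 μm/a
  ⇒ r_corr(carbon steel) = 167.5 μm/a

r_corr = 168 μm/a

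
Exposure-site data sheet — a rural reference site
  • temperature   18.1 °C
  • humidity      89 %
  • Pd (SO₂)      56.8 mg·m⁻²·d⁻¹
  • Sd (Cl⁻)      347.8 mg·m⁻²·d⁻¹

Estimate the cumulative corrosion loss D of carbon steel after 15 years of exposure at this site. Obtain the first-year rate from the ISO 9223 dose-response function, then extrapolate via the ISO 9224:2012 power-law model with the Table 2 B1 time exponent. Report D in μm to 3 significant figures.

D(15) = 844 μm

carbon steel: temperature factor f = -0.054·(8.1) = -0.4374
  sulphur-dioxide contribution → 55.38 μm/a
  chloride contribution → 149.3 μm/a
  total first-year rate 204.7 μm/a
Power-law: D(15) = r_corr · 15^0.523
  D(15) = 204.7 × 15^0.523 = 204.7 × 4.122 = 843.8 μm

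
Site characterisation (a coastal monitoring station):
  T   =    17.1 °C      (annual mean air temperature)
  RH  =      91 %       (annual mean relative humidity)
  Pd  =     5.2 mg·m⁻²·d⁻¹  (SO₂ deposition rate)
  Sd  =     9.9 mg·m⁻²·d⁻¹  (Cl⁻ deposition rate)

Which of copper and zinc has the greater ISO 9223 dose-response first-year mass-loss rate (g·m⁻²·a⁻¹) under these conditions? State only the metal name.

copper

copper: f(T) = -0.080·(T−10) [T>10 °C] = -0.5680
  Pd branch = 0.0053·Pd^0.26·e^(0.059·RH+f) = 0.9897 μm/a
  Cl⁻ term: 0.01025·9.9^0.27·exp(0.036·91+0.049·17.1) = 1.165
  sum: 0.9897 + 1.165 → r_corr = 2.154 μm/a
  mass loss = 2.154 μm/a × 8.96 g/cm³ = 19.3 g·m⁻²·a⁻¹
zinc: f(T) = -0.071·(T−10) [T>10 °C] = -0.5041
  Pd branch = 0.0129·Pd^0.44·e^(0.046·RH+f) = 1.058 μm/a
  Cl⁻ term: 0.0175·9.9^0.57·exp(0.008·91+0.085·17.1) = 0.5727
  r_corr = 1.058 + 0.5727 = 1.631 μm/a
  mass loss = 1.631 μm/a × 7.14 g/cm³ = 11.65 g·m⁻²·a⁻¹
Ordering by g·m⁻²·a⁻¹: copper (19.3) > zinc (11.6)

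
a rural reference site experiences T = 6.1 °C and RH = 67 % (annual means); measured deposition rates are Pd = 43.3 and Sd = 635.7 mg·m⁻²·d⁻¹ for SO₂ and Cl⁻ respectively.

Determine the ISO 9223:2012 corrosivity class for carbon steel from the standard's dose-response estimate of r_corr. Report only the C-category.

C5

carbon steel: temperature factor f = +0.150·(-3.9) = -0.5850
  sulphur-dioxide contribution → 26.72 μm/a
  chloride contribution → 64.98 μm/a
  total first-year rate 91.7 μm/a
91.7 μm/a falls in (80, 200] for carbon steel → category C5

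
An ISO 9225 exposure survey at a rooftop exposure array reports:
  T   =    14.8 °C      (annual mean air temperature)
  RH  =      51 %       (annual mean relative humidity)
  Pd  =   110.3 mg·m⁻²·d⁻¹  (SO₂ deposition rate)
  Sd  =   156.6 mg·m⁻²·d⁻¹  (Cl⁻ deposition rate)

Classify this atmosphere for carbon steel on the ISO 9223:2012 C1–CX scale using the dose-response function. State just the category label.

C4

carbon steel: f(T) = -0.054·(T−10) [T>10 °C] = -0.2592
  SO₂ term: 1.77·110.3^0.52·exp(0.02·51-0.2592) = 43.7
  Cl⁻ term: 0.102·156.6^0.62·exp(0.033·51+0.04·14.8) = 22.77
  sum: 43.7 + 22.77 → r_corr = 66.48 μm/a
66.5 μm/a falls in (50, 80] for carbon steel → category C4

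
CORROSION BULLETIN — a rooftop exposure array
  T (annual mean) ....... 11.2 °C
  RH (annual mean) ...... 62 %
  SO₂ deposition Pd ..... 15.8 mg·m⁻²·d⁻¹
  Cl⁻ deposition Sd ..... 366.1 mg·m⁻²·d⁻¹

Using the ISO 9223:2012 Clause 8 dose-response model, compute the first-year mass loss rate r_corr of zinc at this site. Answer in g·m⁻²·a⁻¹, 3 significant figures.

zinc: f(T) = -0.071·(T−10) [T>10 °C] = -0.0852
  sulphur-dioxide contribution → 0.6912 μm/a
  chloride contribution → 2.154 μm/a
  ⇒ r_corr(zinc) = 2.845 μm/a
Convert to mass loss: 2.845 μm/a × 7.14 g/cm³ = 20.31 g·m⁻²·a⁻¹

r_corr = 20.3 g·m⁻²·a⁻¹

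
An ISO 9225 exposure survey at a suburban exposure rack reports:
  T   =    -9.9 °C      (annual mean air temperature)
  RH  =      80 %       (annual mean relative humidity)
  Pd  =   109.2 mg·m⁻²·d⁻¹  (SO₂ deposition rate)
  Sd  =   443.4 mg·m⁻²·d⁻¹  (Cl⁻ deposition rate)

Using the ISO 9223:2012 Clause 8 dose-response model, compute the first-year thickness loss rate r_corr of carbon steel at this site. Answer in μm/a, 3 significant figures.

carbon steel: temperature factor f = +0.150·(-19.9) = -2.9850
  sulphur-dioxide contribution → 5.086 μm/a
  chloride contribution → 42.09 μm/a
  total first-year rate 47.17 μm/a

r_corr = 47.2 μm/a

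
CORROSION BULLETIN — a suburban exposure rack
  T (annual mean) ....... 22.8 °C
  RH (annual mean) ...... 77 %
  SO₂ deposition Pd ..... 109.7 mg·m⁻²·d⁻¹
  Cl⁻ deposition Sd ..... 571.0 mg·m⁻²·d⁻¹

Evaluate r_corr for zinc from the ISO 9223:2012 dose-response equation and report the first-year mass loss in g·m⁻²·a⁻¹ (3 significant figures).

r_corr = 70.0 g·m⁻²·a⁻¹

zinc: temperature factor f = -0.071·(12.8) = -0.9088
  Pd branch = 0.0129·Pd^0.44·e^(0.046·RH+f) = 1.419 μm/a
  Cl⁻ term: 0.0175·571.0^0.57·exp(0.008·77+0.085·22.8) = 8.385
  sum: 1.419 + 8.385 → r_corr = 9.804 μm/a
Convert to mass loss: 9.804 μm/a × 7.14 g/cm³ = 70 g·m⁻²·a⁻¹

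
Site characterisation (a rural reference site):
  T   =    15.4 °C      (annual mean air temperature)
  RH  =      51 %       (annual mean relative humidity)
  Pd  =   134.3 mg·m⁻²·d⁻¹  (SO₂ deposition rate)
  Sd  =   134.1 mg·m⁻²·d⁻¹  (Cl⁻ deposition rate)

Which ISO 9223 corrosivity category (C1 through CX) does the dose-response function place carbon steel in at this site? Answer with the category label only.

C4

carbon steel: temperature factor f = -0.054·(5.4) = -0.2916
  sulphur-dioxide contribution → 46.87 μm/a
  chloride contribution → 21.19 μm/a
  total first-year rate 68.06 μm/a
68.1 μm/a falls in (50, 80] for carbon steel → category C4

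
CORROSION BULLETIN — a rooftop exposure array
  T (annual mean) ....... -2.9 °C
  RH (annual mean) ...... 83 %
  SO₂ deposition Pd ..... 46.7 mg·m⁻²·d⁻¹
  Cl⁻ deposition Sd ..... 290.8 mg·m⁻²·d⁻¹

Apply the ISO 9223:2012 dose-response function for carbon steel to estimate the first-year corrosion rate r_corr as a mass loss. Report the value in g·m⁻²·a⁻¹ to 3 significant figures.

r_corr = 449 g·m⁻²·a⁻¹

carbon steel: temperature factor f = +0.150·(-12.9) = -1.9350
  sulphur-dioxide contribution → 9.922 μm/a
  chloride contribution → 47.34 μm/a
  ⇒ r_corr(carbon steel) = 57.26 μm/a
Convert to mass loss: 57.26 μm/a × 7.85 g/cm³ = 449.5 g·m⁻²·a⁻¹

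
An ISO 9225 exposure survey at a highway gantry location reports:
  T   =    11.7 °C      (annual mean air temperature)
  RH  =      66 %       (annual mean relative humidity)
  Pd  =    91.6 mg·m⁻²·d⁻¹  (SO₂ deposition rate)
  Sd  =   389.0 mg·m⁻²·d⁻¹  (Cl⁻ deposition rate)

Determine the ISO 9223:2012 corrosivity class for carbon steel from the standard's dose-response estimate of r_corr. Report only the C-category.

C5

carbon steel: f(T) = -0.054·(T−10) [T>10 °C] = -0.0918
  sulphur-dioxide contribution → 63.32 μm/a
  chloride contribution → 58.01 μm/a
  ⇒ r_corr(carbon steel) = 121.3 μm/a
Category bounds: 80…200 μm/a bracket r_corr ⇒ C5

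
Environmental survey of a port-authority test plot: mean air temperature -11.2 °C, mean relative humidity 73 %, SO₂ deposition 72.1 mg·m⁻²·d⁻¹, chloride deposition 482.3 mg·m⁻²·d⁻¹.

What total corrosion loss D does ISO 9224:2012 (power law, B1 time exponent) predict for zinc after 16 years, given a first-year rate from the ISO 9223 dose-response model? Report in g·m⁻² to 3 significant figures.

D(16) = 102 g·m⁻²

zinc: temperature factor f = +0.038·(-21.2) = -0.8056
  Pd branch = 0.0129·Pd^0.44·e^(0.046·RH+f) = 1.088 μm/a
  Sd branch = 0.0175·Sd^0.57·e^(0.008·RH+0.085·T) = 0.4099 μm/a
  r_corr = 1.088 + 0.4099 = 1.498 μm/a
Long-term exponent b (ISO 9224 Table 2, B1) = 0.813
  D(16) = 1.498 × 16^0.813 = 1.498 × 9.527 = 14.27 μm
  Mass loss = 14.27 μm × 7.14 g/cm³ = 101.9 g·m⁻²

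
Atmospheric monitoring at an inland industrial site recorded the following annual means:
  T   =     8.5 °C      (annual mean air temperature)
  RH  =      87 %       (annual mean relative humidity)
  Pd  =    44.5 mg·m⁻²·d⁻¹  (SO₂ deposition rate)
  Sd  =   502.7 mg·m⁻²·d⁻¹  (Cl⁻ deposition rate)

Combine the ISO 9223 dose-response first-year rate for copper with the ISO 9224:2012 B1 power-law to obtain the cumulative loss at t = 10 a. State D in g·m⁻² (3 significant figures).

D(10) = 163 g·m⁻²

copper: T≤10 °C ⇒ hinge +0.126·(8.5−10) = -0.1890
  Pd branch = 0.0053·Pd^0.26·e^(0.059·RH+f) = 1.995 μm/a
  Sd branch = 0.01025·Sd^0.27·e^(0.036·RH+0.049·T) = 1.911 μm/a
  r_corr = 1.995 + 1.911 = 3.906 μm/a
ISO 9224: D(t) = r_corr · t^b with b = 0.667 (copper, B1)
  D(10) = 3.906 × 10^0.667 = 3.906 × 4.645 = 18.14 μm
  Mass loss = 18.14 μm × 8.96 g/cm³ = 162.6 g·m⁻²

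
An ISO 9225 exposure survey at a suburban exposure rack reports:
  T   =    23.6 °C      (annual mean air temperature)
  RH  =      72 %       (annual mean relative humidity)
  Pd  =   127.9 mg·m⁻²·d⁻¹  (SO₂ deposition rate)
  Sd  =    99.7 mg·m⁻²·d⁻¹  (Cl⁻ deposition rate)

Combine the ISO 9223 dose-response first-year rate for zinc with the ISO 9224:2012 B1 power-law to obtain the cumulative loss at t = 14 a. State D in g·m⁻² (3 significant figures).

zinc: f(T) = -0.071·(T−10) [T>10 °C] = -0.9656
  Pd branch = 0.0129·Pd^0.44·e^(0.046·RH+f) = 1.139 μm/a
  Cl⁻ term: 0.0175·99.7^0.57·exp(0.008·72+0.085·23.6) = 3.189
  r_corr = 1.139 + 3.189 = 4.328 μm/a
Power-law: D(14) = r_corr · 14^0.813
  D(14) = 4.328 × 14^0.813 = 4.328 × 8.547 = 36.99 μm
  Mass loss = 36.99 μm × 7.14 g/cm³ = 264.1 g·m⁻²

D(14) = 264 g·m⁻²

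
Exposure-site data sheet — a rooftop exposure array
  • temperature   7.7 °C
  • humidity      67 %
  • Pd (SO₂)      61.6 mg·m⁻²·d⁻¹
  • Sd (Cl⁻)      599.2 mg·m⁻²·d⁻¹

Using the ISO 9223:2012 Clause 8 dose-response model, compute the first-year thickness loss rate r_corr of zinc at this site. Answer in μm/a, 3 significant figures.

zinc: f(T) = +0.038·(T−10) [T≤10 °C] = -0.0874
  SO₂ term: 0.0129·61.6^0.44·exp(0.046·67-0.0874) = 1.58
  Cl⁻ term: 0.0175·599.2^0.57·exp(0.008·67+0.085·7.7) = 2.204
  sum: 1.58 + 2.204 → r_corr = 3.784 μm/a

r_corr = 3.78 μm/a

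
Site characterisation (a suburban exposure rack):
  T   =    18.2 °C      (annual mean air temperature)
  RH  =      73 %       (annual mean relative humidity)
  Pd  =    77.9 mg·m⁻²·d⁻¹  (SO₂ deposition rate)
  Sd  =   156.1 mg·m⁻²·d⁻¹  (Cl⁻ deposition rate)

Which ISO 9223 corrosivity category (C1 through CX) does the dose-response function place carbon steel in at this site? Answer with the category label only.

carbon steel: f(T) = -0.054·(T−10) [T>10 °C] = -0.4428
  sulphur-dioxide contribution → 47.13 μm/a
  chloride contribution → 53.81 μm/a
  total first-year rate 100.9 μm/a
101 μm/a falls in (80, 200] for carbon steel → category C5

C5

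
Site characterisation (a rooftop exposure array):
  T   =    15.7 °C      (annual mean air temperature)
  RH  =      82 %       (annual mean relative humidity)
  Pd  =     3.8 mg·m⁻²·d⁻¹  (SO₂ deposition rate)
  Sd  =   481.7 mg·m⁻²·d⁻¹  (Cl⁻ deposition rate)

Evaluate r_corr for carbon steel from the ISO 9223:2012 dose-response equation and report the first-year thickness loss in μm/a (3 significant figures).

r_corr = 145 μm/a

carbon steel: f(T) = -0.054·(T−10) [T>10 °C] = -0.3078
  SO₂ term: 1.77·3.8^0.52·exp(0.02·82-0.3078) = 13.43
  Cl⁻ term: 0.102·481.7^0.62·exp(0.033·82+0.04·15.7) = 131.8
  sum: 13.43 + 131.8 → r_corr = 145.2 μm/a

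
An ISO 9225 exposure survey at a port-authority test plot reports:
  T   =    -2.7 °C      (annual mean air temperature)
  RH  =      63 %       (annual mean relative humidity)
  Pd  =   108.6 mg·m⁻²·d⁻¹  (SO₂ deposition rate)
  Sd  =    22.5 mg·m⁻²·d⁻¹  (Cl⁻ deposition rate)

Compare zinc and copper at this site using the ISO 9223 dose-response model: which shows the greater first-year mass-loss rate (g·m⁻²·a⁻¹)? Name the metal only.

zinc

zinc: f(T) = +0.038·(T−10) [T≤10 °C] = -0.4826
  sulphur-dioxide contribution → 1.136 μm/a
  chloride contribution → 0.1358 μm/a
  total first-year rate 1.272 μm/a
  mass loss = 1.272 μm/a × 7.14 g/cm³ = 9.08 g·m⁻²·a⁻¹
copper: T≤10 °C ⇒ hinge +0.126·(-2.7−10) = -1.6002
  sulphur-dioxide contribution → 0.1489 μm/a
  chloride contribution → 0.2011 μm/a
  total first-year rate 0.35 μm/a
  mass loss = 0.35 μm/a × 8.96 g/cm³ = 3.136 g·m⁻²·a⁻¹
Ordering by g·m⁻²·a⁻¹: zinc (9.08) > copper (3.14)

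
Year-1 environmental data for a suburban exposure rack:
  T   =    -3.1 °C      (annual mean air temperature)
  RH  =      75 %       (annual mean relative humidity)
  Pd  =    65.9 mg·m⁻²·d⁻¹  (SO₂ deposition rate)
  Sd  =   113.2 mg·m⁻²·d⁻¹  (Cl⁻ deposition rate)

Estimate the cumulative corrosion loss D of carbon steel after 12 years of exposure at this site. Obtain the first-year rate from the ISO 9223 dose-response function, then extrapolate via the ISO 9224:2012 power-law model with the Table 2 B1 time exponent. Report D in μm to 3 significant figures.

carbon steel: temperature factor f = +0.150·(-13.1) = -1.9650
  sulphur-dioxide contribution → 9.814 μm/a
  chloride contribution → 20.09 μm/a
  total first-year rate 29.91 μm/a
Power-law: D(12) = r_corr · 12^0.523
  D(12) = 29.91 × 12^0.523 = 29.91 × 3.668 = 109.7 μm

D(12) = 110 μm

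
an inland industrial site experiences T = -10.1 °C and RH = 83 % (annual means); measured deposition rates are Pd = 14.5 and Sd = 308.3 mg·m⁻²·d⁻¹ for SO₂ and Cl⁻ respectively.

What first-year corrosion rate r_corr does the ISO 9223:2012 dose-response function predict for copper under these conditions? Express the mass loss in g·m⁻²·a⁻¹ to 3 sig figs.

r_corr = 6.23 g·m⁻²·a⁻¹

copper: T≤10 °C ⇒ hinge +0.126·(-10.1−10) = -2.5326
  SO₂ term: 0.0053·14.5^0.26·exp(0.059·83-2.5326) = 0.113
  Cl⁻ term: 0.01025·308.3^0.27·exp(0.036·83+0.049·-10.1) = 0.5828
  r_corr = 0.113 + 0.5828 = 0.6958 μm/a
Convert to mass loss: 0.6958 μm/a × 8.96 g/cm³ = 6.234 g·m⁻²·a⁻¹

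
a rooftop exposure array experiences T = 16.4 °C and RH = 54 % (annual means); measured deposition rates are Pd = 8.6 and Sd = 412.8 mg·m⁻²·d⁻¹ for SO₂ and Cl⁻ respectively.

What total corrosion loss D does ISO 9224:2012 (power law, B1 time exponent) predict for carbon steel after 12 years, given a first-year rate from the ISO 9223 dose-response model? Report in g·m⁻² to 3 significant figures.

D(12) = 1.73e+03 g·m⁻²

carbon steel: temperature factor f = -0.054·(6.4) = -0.3456
  Pd branch = 1.77·Pd^0.52·e^(0.02·RH+f) = 11.29 μm/a
  Sd branch = 0.102·Sd^0.62·e^(0.033·RH+0.04·T) = 48.88 μm/a
  sum: 11.29 + 48.88 → r_corr = 60.18 μm/a
Power-law: D(12) = r_corr · 12^0.523
  D(12) = 60.18 × 12^0.523 = 60.18 × 3.668 = 220.7 μm
  Mass loss = 220.7 μm × 7.85 g/cm³ = 1733 g·m⁻²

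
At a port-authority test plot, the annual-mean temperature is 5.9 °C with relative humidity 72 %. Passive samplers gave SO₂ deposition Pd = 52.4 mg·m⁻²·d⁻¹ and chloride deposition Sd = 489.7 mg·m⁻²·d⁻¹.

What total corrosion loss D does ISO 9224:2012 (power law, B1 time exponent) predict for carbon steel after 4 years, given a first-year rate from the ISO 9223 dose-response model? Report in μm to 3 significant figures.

carbon steel: f(T) = +0.150·(T−10) [T≤10 °C] = -0.6150
  SO₂ term: 1.77·52.4^0.52·exp(0.02·72-0.6150) = 31.65
  Sd branch = 0.102·Sd^0.62·e^(0.033·RH+0.04·T) = 64.67 μm/a
  sum: 31.65 + 64.67 → r_corr = 96.32 μm/a
ISO 9224: D(t) = r_corr · t^b with b = 0.523 (carbon steel, B1)
  D(4) = 96.32 × 4^0.523 = 96.32 × 2.065 = 198.9 μm

D(4) = 199 μm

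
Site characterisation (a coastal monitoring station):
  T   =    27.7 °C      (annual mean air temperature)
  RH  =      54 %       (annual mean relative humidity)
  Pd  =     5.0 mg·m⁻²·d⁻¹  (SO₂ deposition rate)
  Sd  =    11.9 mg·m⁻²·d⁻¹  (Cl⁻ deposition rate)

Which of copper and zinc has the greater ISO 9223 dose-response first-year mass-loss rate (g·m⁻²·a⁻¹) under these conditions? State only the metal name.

copper: f(T) = -0.080·(T−10) [T>10 °C] = -1.4160
  sulphur-dioxide contribution → 0.04728 μm/a
  chloride contribution → 0.5431 μm/a
  ⇒ r_corr(copper) = 0.5904 μm/a
  mass loss = 0.5904 μm/a × 8.96 g/cm³ = 5.29 g·m⁻²·a⁻¹
zinc: temperature factor f = -0.071·(17.7) = -1.2567
  sulphur-dioxide contribution → 0.08936 μm/a
  chloride contribution → 1.165 μm/a
  total first-year rate 1.254 μm/a
  mass loss = 1.254 μm/a × 7.14 g/cm³ = 8.955 g·m⁻²·a⁻¹
Ordering by g·m⁻²·a⁻¹: zinc (8.95) > copper (5.29)

zinc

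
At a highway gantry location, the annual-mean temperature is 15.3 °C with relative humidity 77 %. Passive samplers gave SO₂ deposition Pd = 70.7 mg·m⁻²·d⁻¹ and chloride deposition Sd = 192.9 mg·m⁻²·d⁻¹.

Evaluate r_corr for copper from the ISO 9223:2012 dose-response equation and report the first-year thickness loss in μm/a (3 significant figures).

copper: f(T) = -0.080·(T−10) [T>10 °C] = -0.4240
  SO₂ term: 0.0053·70.7^0.26·exp(0.059·77-0.4240) = 0.9862
  Sd branch = 0.01025·Sd^0.27·e^(0.036·RH+0.049·T) = 1.436 μm/a
  r_corr = 0.9862 + 1.436 = 2.422 μm/a

r_corr = 2.42 μm/a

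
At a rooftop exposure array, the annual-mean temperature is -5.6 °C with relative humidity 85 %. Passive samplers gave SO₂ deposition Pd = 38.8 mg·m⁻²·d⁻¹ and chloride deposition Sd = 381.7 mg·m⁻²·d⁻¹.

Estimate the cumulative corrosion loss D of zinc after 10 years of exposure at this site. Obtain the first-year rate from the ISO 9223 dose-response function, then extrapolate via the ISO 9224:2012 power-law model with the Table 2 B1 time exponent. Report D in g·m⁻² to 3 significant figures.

D(10) = 112 g·m⁻²

zinc: T≤10 °C ⇒ hinge +0.038·(-5.6−10) = -0.5928
  Pd branch = 0.0129·Pd^0.44·e^(0.046·RH+f) = 1.78 μm/a
  Sd branch = 0.0175·Sd^0.57·e^(0.008·RH+0.085·T) = 0.6356 μm/a
  sum: 1.78 + 0.6356 → r_corr = 2.415 μm/a
Power-law: D(10) = r_corr · 10^0.813
  D(10) = 2.415 × 10^0.813 = 2.415 × 6.501 = 15.7 μm
  Mass loss = 15.7 μm × 7.14 g/cm³ = 112.1 g·m⁻²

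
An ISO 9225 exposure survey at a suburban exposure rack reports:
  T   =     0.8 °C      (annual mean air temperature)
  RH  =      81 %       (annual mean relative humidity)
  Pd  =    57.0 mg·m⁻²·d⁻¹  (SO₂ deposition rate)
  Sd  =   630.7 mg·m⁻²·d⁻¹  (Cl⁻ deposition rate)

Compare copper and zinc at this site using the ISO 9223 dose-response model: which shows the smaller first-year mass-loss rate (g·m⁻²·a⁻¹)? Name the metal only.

copper

copper: temperature factor f = +0.126·(-9.2) = -1.1592
  Pd branch = 0.0053·Pd^0.26·e^(0.059·RH+f) = 0.5661 μm/a
  Cl⁻ term: 0.01025·630.7^0.27·exp(0.036·81+0.049·0.8) = 1.122
  r_corr = 0.5661 + 1.122 = 1.688 μm/a
  mass loss = 1.688 μm/a × 8.96 g/cm³ = 15.13 g·m⁻²·a⁻¹
zinc: T≤10 °C ⇒ hinge +0.038·(0.8−10) = -0.3496
  SO₂ term: 0.0129·57.0^0.44·exp(0.046·81-0.3496) = 2.236
  Sd branch = 0.0175·Sd^0.57·e^(0.008·RH+0.085·T) = 1.412 μm/a
  r_corr = 2.236 + 1.412 = 3.648 μm/a
  mass loss = 3.648 μm/a × 7.14 g/cm³ = 26.05 g·m⁻²·a⁻¹
Ordering by g·m⁻²·a⁻¹: zinc (26.1) > copper (15.1)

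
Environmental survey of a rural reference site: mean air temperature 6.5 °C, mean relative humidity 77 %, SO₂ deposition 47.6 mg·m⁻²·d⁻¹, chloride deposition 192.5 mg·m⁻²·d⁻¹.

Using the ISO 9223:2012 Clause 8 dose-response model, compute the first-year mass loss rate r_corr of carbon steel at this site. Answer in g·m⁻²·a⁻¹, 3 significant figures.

carbon steel: T≤10 °C ⇒ hinge +0.150·(6.5−10) = -0.5250
  Pd branch = 1.77·Pd^0.52·e^(0.02·RH+f) = 36.4 μm/a
  Cl⁻ term: 0.102·192.5^0.62·exp(0.033·77+0.04·6.5) = 43.79
  sum: 36.4 + 43.79 → r_corr = 80.2 μm/a
Convert to mass loss: 80.2 μm/a × 7.85 g/cm³ = 629.5 g·m⁻²·a⁻¹

r_corr = 630 g·m⁻²·a⁻¹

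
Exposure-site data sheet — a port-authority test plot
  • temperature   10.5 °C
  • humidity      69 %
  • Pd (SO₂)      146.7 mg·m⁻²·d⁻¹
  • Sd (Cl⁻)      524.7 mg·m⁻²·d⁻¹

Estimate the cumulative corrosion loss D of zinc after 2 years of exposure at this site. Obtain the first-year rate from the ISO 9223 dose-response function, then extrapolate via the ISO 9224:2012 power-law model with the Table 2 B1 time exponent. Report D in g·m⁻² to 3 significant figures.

D(2) = 66.6 g·m⁻²

zinc: f(T) = -0.071·(T−10) [T>10 °C] = -0.0355
  SO₂ term: 0.0129·146.7^0.44·exp(0.046·69-0.0355) = 2.672
  Sd branch = 0.0175·Sd^0.57·e^(0.008·RH+0.085·T) = 2.635 μm/a
  r_corr = 2.672 + 2.635 = 5.307 μm/a
ISO 9224: D(t) = r_corr · t^b with b = 0.813 (zinc, B1)
  D(2) = 5.307 × 2^0.813 = 5.307 × 1.757 = 9.323 μm
  Mass loss = 9.323 μm × 7.14 g/cm³ = 66.57 g·m⁻²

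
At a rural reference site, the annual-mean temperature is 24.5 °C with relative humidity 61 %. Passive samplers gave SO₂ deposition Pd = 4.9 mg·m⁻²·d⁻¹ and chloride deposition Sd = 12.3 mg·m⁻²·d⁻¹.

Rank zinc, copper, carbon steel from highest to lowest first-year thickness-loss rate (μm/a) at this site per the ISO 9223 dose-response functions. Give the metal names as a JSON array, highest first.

zinc: f(T) = -0.071·(T−10) [T>10 °C] = -1.0295
  sulphur-dioxide contribution → 0.1534 μm/a
  chloride contribution → 0.9564 μm/a
  total first-year rate 1.11 μm/a
copper: T>10 °C ⇒ hinge -0.080·(24.5−10) = -1.1600
  sulphur-dioxide contribution → 0.09183 μm/a
  chloride contribution → 0.6027 μm/a
  ⇒ r_corr(copper) = 0.6945 μm/a
carbon steel: T>10 °C ⇒ hinge -0.054·(24.5−10) = -0.7830
  sulphur-dioxide contribution → 6.261 μm/a
  chloride contribution → 9.642 μm/a
  total first-year rate 15.9 μm/a
Ordering by μm/a: carbon steel (15.9) > zinc (1.11) > copper (0.694)

["carbon steel", "zinc", "copper"]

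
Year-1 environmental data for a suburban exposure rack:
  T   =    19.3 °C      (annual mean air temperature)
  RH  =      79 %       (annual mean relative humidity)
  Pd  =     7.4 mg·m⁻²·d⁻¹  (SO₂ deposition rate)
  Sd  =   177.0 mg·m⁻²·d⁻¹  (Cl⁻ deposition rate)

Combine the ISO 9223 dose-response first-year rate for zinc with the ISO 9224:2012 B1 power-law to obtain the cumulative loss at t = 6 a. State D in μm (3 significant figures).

zinc: temperature factor f = -0.071·(9.3) = -0.6603
  SO₂ term: 0.0129·7.4^0.44·exp(0.046·79-0.6603) = 0.6089
  Sd branch = 0.0175·Sd^0.57·e^(0.008·RH+0.085·T) = 3.246 μm/a
  sum: 0.6089 + 3.246 → r_corr = 3.855 μm/a
Long-term exponent b (ISO 9224 Table 2, B1) = 0.813
  D(6) = 3.855 × 6^0.813 = 3.855 × 4.292 = 16.54 μm

D(6) = 16.5 μm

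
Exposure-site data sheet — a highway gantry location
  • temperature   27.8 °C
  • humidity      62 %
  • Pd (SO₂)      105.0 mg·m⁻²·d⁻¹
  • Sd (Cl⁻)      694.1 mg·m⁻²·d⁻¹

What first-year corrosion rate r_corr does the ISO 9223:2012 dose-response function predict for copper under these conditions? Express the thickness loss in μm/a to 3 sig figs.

r_corr = 2.35 μm/a

copper: f(T) = -0.080·(T−10) [T>10 °C] = -1.4240
  Pd branch = 0.0053·Pd^0.26·e^(0.059·RH+f) = 0.166 μm/a
  Cl⁻ term: 0.01025·694.1^0.27·exp(0.036·62+0.049·27.8) = 2.182
  sum: 0.166 + 2.182 → r_corr = 2.348 μm/a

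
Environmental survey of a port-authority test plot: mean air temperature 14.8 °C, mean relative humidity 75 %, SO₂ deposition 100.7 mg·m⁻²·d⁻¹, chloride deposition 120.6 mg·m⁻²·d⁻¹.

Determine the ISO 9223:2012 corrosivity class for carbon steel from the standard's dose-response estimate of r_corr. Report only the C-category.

C5

carbon steel: temperature factor f = -0.054·(4.8) = -0.2592
  SO₂ term: 1.77·100.7^0.52·exp(0.02·75-0.2592) = 67.36
  Cl⁻ term: 0.102·120.6^0.62·exp(0.033·75+0.04·14.8) = 42.76
  sum: 67.36 + 42.76 → r_corr = 110.1 μm/a
Category bounds: 80…200 μm/a bracket r_corr ⇒ C5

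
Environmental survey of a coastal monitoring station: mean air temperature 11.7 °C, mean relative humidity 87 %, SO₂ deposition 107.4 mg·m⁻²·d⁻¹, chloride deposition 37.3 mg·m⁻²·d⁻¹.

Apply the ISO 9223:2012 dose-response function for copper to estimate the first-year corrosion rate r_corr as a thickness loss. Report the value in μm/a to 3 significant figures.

copper: f(T) = -0.080·(T−10) [T>10 °C] = -0.1360
  sulphur-dioxide contribution → 2.645 μm/a
  chloride contribution → 1.107 μm/a
  total first-year rate 3.753 μm/a

r_corr = 3.75 μm/a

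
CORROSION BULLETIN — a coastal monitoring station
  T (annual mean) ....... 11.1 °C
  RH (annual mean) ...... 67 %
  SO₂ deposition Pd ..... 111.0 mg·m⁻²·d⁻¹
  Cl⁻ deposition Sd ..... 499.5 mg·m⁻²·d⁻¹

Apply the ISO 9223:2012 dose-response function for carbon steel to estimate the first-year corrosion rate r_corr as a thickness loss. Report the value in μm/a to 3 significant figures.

r_corr = 142 μm/a

carbon steel: T>10 °C ⇒ hinge -0.054·(11.1−10) = -0.0594
  sulphur-dioxide contribution → 73.74 μm/a
  chloride contribution → 68.35 μm/a
  ⇒ r_corr(carbon steel) = 142.1 μm/a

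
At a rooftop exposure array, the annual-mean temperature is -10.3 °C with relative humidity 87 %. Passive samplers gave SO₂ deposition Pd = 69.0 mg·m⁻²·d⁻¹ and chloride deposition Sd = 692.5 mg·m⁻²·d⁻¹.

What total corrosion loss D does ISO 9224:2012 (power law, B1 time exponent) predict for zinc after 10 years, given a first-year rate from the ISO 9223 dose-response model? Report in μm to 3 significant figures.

D(10) = 17.6 μm

zinc: temperature factor f = +0.038·(-20.3) = -0.7714
  SO₂ term: 0.0129·69.0^0.44·exp(0.046·87-0.7714) = 2.102
  Cl⁻ term: 0.0175·692.5^0.57·exp(0.008·87+0.085·-10.3) = 0.6083
  r_corr = 2.102 + 0.6083 = 2.711 μm/a
ISO 9224: D(t) = r_corr · t^b with b = 0.813 (zinc, B1)
  D(10) = 2.711 × 10^0.813 = 2.711 × 6.501 = 17.62 μm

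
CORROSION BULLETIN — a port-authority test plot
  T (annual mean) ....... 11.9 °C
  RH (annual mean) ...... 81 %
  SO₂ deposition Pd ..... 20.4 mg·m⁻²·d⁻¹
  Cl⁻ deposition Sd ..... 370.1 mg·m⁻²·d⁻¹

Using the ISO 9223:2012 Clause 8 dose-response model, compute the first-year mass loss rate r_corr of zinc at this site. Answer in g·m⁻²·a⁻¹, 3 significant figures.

zinc: T>10 °C ⇒ hinge -0.071·(11.9−10) = -0.1349
  SO₂ term: 0.0129·20.4^0.44·exp(0.046·81-0.1349) = 1.764
  Sd branch = 0.0175·Sd^0.57·e^(0.008·RH+0.085·T) = 2.677 μm/a
  sum: 1.764 + 2.677 → r_corr = 4.441 μm/a
Convert to mass loss: 4.441 μm/a × 7.14 g/cm³ = 31.71 g·m⁻²·a⁻¹

r_corr = 31.7 g·m⁻²·a⁻¹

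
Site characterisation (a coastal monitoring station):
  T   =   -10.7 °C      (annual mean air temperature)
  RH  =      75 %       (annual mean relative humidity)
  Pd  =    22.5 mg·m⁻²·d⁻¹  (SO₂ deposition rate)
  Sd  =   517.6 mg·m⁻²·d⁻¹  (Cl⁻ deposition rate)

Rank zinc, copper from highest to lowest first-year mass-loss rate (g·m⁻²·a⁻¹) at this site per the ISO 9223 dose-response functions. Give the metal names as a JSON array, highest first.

zinc: temperature factor f = +0.038·(-20.7) = -0.7866
  SO₂ term: 0.0129·22.5^0.44·exp(0.046·75-0.7866) = 0.7282
  Sd branch = 0.0175·Sd^0.57·e^(0.008·RH+0.085·T) = 0.4525 μm/a
  r_corr = 0.7282 + 0.4525 = 1.181 μm/a
  mass loss = 1.181 μm/a × 7.14 g/cm³ = 8.43 g·m⁻²·a⁻¹
copper: T≤10 °C ⇒ hinge +0.126·(-10.7−10) = -2.6082
  Pd branch = 0.0053·Pd^0.26·e^(0.059·RH+f) = 0.07326 μm/a
  Cl⁻ term: 0.01025·517.6^0.27·exp(0.036·75+0.049·-10.7) = 0.488
  r_corr = 0.07326 + 0.488 = 0.5612 μm/a
  mass loss = 0.5612 μm/a × 8.96 g/cm³ = 5.029 g·m⁻²·a⁻¹
Ordering by g·m⁻²·a⁻¹: zinc (8.43) > copper (5.03)

["zinc", "copper"]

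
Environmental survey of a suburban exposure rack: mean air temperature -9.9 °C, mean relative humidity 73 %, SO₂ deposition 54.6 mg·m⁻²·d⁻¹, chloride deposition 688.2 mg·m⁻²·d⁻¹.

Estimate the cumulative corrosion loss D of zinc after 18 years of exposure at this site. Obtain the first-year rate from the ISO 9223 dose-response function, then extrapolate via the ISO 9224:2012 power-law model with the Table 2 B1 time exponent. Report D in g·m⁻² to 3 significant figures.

D(18) = 118 g·m⁻²

zinc: temperature factor f = +0.038·(-19.9) = -0.7562
  sulphur-dioxide contribution → 1.011 μm/a
  chloride contribution → 0.5607 μm/a
  total first-year rate 1.572 μm/a
Long-term exponent b (ISO 9224 Table 2, B1) = 0.813
  D(18) = 1.572 × 18^0.813 = 1.572 × 10.48 = 16.48 μm
  Mass loss = 16.48 μm × 7.14 g/cm³ = 117.7 g·m⁻²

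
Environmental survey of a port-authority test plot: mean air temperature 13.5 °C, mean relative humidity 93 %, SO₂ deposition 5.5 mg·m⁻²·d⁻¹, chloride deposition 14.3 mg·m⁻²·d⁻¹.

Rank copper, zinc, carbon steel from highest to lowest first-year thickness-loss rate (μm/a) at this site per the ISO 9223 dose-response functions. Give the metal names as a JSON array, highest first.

copper: T>10 °C ⇒ hinge -0.080·(13.5−10) = -0.2800
  Pd branch = 0.0053·Pd^0.26·e^(0.059·RH+f) = 1.507 μm/a
  Cl⁻ term: 0.01025·14.3^0.27·exp(0.036·93+0.049·13.5) = 1.159
  sum: 1.507 + 1.159 → r_corr = 2.666 μm/a
zinc: temperature factor f = -0.071·(3.5) = -0.2485
  SO₂ term: 0.0129·5.5^0.44·exp(0.046·93-0.2485) = 1.536
  Cl⁻ term: 0.0175·14.3^0.57·exp(0.008·93+0.085·13.5) = 0.5285
  r_corr = 1.536 + 0.5285 = 2.064 μm/a
carbon steel: temperature factor f = -0.054·(3.5) = -0.1890
  Pd branch = 1.77·Pd^0.52·e^(0.02·RH+f) = 22.84 μm/a
  Sd branch = 0.102·Sd^0.62·e^(0.033·RH+0.04·T) = 19.6 μm/a
  r_corr = 22.84 + 19.6 = 42.44 μm/a
Ordering by μm/a: carbon steel (42.4) > copper (2.67) > zinc (2.06)

["carbon steel", "copper", "zinc"]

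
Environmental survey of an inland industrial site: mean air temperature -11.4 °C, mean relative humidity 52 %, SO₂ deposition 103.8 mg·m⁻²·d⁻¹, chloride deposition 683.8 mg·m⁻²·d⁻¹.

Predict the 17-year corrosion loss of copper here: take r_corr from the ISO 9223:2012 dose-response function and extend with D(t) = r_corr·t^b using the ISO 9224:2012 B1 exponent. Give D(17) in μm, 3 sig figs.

D(17) = 1.64 μm

copper: T≤10 °C ⇒ hinge +0.126·(-11.4−10) = -2.6964
  SO₂ term: 0.0053·103.8^0.26·exp(0.059·52-2.6964) = 0.0257
  Sd branch = 0.01025·Sd^0.27·e^(0.036·RH+0.049·T) = 0.2221 μm/a
  sum: 0.0257 + 0.2221 → r_corr = 0.2478 μm/a
ISO 9224: D(t) = r_corr · t^b with b = 0.667 (copper, B1)
  D(17) = 0.2478 × 17^0.667 = 0.2478 × 6.618 = 1.64 μm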